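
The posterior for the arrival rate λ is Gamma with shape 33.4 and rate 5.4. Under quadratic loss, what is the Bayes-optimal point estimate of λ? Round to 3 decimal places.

6.185

Mode = (α−1)/β = 32.4/5.4 = 6.000.
Mean = α/β = 33.4/5.4 = 6.185.
Quadratic loss ⇒ the optimal estimator is the posterior mean.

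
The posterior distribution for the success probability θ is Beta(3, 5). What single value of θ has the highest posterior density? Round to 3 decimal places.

Mode = (3−1)/(3+5−2) = 2/6 = 0.333.
Mean = 3/(3+5) = 3/8 = 0.375.
This is the posterior mode — the MAP estimate.

0.333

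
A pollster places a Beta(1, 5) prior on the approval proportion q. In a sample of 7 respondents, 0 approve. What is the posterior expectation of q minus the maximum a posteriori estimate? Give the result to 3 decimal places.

0.077

Posterior: Beta(1+0, 5+7) = Beta(1, 12).
Since α = 1 ≤ 1 and β > 1, the Beta density is monotone decreasing on [0,1]; the mode is at 0.
Mean = 1/(1+12) = 0.077.
Difference = 0.077 − 0.000 = 0.077.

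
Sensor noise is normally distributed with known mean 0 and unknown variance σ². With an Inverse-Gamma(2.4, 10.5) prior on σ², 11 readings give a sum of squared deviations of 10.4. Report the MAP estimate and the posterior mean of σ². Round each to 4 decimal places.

σ²_MAP = 1.7640, E[σ²|data] = 2.2754

Posterior: Inverse-Gamma(shape = 2.4+11/2 = 7.9, scale = 10.5+10.4/2 = 15.7).
Mode = β/(α+1) = 15.7/8.9 = 1.7640.
Mean = β/(α−1) = 15.7/6.9 = 2.2754.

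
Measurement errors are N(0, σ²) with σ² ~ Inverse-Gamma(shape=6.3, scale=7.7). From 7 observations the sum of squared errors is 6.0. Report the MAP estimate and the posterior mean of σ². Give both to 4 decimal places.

Posterior: Inverse-Gamma(shape = 6.3+7/2 = 9.8, scale = 7.7+6.0/2 = 10.7).
Mode = β/(α+1) = 10.7/10.8 = 0.9907.
Mean = β/(α−1) = 10.7/8.8 = 1.2159.
Right-skewed posterior ⇒ mode < mean.

MAP estimate = 0.9907, posterior mean = 1.2159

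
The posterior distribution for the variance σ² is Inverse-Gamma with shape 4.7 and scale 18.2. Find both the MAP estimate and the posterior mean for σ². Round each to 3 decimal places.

σ²_MAP = 3.193, E[σ²|data] = 4.919

Mode = β/(α+1) = 18.2/5.7 = 3.193.
Mean = β/(α−1) = 18.2/3.7 = 4.919.
The mean is pulled above the mode by the posterior's right skew.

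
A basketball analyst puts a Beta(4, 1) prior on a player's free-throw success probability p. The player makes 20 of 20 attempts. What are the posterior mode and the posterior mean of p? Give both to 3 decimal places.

Posterior: Beta(4+20, 1+0) = Beta(24, 1).
Since β = 1 ≤ 1 and α > 1, the Beta density is monotone increasing on [0,1]; the mode is at 1.
Mean = 24/(24+1) = 0.960.
The posterior is left-skewed, so the mode exceeds the mean.

MAP = 1.000, posterior mean = 0.960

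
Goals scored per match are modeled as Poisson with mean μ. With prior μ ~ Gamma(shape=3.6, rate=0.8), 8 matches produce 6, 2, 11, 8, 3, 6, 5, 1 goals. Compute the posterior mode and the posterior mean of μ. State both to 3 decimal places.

Σ counts = 42. Posterior: Gamma(shape = 3.6+42 = 45.6, rate = 0.8+8 = 8.8).
Mode = (α−1)/β = 44.6/8.8 = 5.068.
Mean = α/β = 45.6/8.8 = 5.182.
Right-skewed posterior ⇒ mode < mean.

MAP = 5.068, posterior mean = 5.182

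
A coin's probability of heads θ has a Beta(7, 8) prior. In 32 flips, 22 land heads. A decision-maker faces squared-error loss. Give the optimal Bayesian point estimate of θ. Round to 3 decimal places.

0.617

Posterior: Beta(7+22, 8+10) = Beta(29, 18).
Mode = (29−1)/(29+18−2) = 28/45 = 0.622.
Mean = 29/(29+18) = 29/47 = 0.617.
Squared-error loss ⇒ the optimal estimator is the posterior mean.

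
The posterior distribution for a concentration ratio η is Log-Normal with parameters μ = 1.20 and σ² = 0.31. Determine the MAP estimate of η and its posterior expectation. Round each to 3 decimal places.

η_MAP = 2.435, E[η|data] = 3.877

Mode = exp(μ − σ²) = exp(0.89) = 2.435.
Mean = exp(μ + σ²/2) = exp(1.355) = 3.877.
Right-skewed posterior ⇒ mode < mean.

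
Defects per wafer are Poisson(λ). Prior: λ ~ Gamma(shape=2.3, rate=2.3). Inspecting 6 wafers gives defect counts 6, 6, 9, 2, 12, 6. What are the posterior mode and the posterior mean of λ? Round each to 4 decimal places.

Σ counts = 41. Posterior: Gamma(shape = 2.3+41 = 43.3, rate = 2.3+6 = 8.3).
Mode = (α−1)/β = 42.3/8.3 = 5.0964.
Mean = α/β = 43.3/8.3 = 5.2169.

MAP = 5.0964; posterior mean = 5.2169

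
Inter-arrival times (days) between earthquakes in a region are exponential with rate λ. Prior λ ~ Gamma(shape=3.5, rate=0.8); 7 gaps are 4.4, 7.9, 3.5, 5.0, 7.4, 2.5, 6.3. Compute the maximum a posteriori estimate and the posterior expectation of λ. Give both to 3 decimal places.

Σ times = 37.0. Posterior: Gamma(shape = 3.5+7 = 10.5, rate = 0.8+37.0 = 37.8).
Mode = (α−1)/β = 9.5/37.8 = 0.251.
Mean = α/β = 10.5/37.8 = 0.278.

MAP = 0.251; posterior mean = 0.278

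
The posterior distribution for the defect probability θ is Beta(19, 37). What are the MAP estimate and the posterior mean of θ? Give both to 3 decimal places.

Mode = (19−1)/(19+37−2) = 18/54 = 0.333.
Mean = 19/(19+37) = 19/56 = 0.339.

θ_MAP = 0.333, E[θ|data] = 0.339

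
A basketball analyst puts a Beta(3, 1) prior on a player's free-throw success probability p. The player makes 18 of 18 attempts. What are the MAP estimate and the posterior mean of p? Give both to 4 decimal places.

MAP = 1.0000, posterior mean = 0.9545

Posterior: Beta(3+18, 1+0) = Beta(21, 1).
Since β = 1 ≤ 1 and α > 1, the Beta density is monotone increasing on [0,1]; the mode is at 1.
Mean = 21/(21+1) = 0.9545.
Left-skewed posterior ⇒ mean < mode.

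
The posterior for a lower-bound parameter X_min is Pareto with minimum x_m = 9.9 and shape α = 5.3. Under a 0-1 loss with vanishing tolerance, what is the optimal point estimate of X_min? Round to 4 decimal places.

The Pareto density is strictly decreasing on [x_m, ∞), so the mode is x_m = 9.9000.
Mean = α·x_m/(α−1) = 5.3·9.9/4.3 = 12.2023.
This is the posterior mode — the MAP estimate.

9.9000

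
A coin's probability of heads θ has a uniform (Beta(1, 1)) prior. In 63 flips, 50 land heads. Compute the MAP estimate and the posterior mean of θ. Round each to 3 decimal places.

MAP = 0.794, posterior mean = 0.785

Posterior: Beta(1+50, 1+13) = Beta(51, 14).
Mode = (51−1)/(51+14−2) = 50/63 = 0.794.
With a flat prior the MAP equals the MLE, 50/63.
Mean = 51/(51+14) = 51/65 = 0.785.
The posterior is left-skewed, so the mode exceeds the mean.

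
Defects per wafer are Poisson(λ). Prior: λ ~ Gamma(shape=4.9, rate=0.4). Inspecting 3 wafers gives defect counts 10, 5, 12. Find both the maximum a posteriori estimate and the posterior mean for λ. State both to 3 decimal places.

MAP: 9.088. Posterior mean: 9.382.

Σ counts = 27. Posterior: Gamma(shape = 4.9+27 = 31.9, rate = 0.4+3 = 3.4).
Mode = (α−1)/β = 30.9/3.4 = 9.088.
Mean = α/β = 31.9/3.4 = 9.382.
Mean > mode: the posterior has a right tail.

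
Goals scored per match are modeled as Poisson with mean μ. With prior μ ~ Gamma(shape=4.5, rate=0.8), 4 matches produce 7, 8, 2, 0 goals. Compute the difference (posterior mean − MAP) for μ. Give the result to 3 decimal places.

0.208

Σ counts = 17. Posterior: Gamma(shape = 4.5+17 = 21.5, rate = 0.8+4 = 4.8).
Mode = (α−1)/β = 20.5/4.8 = 4.271.
Mean = α/β = 21.5/4.8 = 4.479.
Difference = 4.479 − 4.271 = 0.208.
The mean is pulled above the mode by the posterior's right skew.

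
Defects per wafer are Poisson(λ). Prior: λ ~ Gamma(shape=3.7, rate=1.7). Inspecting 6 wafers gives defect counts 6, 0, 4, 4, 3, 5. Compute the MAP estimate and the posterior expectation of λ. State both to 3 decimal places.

Σ counts = 22. Posterior: Gamma(shape = 3.7+22 = 25.7, rate = 1.7+6 = 7.7).
Mode = (α−1)/β = 24.7/7.7 = 3.208.
Mean = α/β = 25.7/7.7 = 3.338.

MAP estimate = 3.208, posterior expectation = 3.338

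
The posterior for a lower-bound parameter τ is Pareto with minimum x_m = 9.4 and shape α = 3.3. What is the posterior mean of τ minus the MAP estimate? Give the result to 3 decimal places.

4.087

The Pareto density is strictly decreasing on [x_m, ∞), so the mode is x_m = 9.400.
Mean = α·x_m/(α−1) = 3.3·9.4/2.3 = 13.487.
Difference = 13.487 − 9.400 = 4.087.
Mean > mode: the posterior has a right tail.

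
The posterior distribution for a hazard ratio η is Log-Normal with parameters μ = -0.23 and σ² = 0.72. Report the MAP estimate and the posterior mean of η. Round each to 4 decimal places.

MAP: 0.3867. Posterior mean: 1.1388.

Mode = exp(μ − σ²) = exp(-0.95) = 0.3867.
Mean = exp(μ + σ²/2) = exp(0.130) = 1.1388.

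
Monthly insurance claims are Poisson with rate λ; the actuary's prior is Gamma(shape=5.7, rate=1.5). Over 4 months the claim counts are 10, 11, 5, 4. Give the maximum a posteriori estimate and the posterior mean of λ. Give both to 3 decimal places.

MAP: 6.309. Posterior mean: 6.491.

Σ counts = 30. Posterior: Gamma(shape = 5.7+30 = 35.7, rate = 1.5+4 = 5.5).
Mode = (α−1)/β = 34.7/5.5 = 6.309.
Mean = α/β = 35.7/5.5 = 6.491.
The mean is pulled above the mode by the posterior's right skew.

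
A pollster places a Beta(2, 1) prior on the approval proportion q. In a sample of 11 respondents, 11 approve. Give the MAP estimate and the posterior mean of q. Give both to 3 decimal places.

MAP = 1.000, posterior mean = 0.929

Posterior: Beta(2+11, 1+0) = Beta(13, 1).
Since β = 1 ≤ 1 and α > 1, the Beta density is monotone increasing on [0,1]; the mode is at 1.
Mean = 13/(13+1) = 0.929.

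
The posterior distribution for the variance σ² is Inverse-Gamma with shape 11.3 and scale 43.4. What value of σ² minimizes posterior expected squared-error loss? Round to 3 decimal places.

4.214

Mode = β/(α+1) = 43.4/12.3 = 3.528.
Mean = β/(α−1) = 43.4/10.3 = 4.214.
Squared-error loss ⇒ the optimal estimator is the posterior mean.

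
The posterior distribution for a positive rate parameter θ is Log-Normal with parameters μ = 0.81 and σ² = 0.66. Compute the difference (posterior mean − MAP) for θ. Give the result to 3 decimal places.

Mode = exp(μ − σ²) = exp(0.15) = 1.162.
Mean = exp(μ + σ²/2) = exp(1.140) = 3.127.
Difference = 3.127 − 1.162 = 1.965.

1.965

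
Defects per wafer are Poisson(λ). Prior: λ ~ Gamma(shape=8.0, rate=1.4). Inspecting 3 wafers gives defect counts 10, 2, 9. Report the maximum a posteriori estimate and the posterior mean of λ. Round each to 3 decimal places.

Σ counts = 21. Posterior: Gamma(shape = 8.0+21 = 29.0, rate = 1.4+3 = 4.4).
Mode = (α−1)/β = 28.0/4.4 = 6.364.
Mean = α/β = 29.0/4.4 = 6.591.

MAP: 6.364. Posterior mean: 6.591.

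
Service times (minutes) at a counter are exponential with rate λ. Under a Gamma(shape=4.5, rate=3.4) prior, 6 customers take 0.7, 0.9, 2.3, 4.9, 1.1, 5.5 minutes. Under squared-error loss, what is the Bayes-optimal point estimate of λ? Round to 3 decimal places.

0.559

Σ times = 15.4. Posterior: Gamma(shape = 4.5+6 = 10.5, rate = 3.4+15.4 = 18.8).
Mode = (α−1)/β = 9.5/18.8 = 0.505.
Mean = α/β = 10.5/18.8 = 0.559.
Squared-error loss ⇒ the optimal estimator is the posterior mean.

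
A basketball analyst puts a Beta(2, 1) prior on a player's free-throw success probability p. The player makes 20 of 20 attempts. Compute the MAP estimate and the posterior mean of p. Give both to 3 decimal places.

MAP estimate = 1.000, posterior mean = 0.957

Posterior: Beta(2+20, 1+0) = Beta(22, 1).
Since β = 1 ≤ 1 and α > 1, the Beta density is monotone increasing on [0,1]; the mode is at 1.
Mean = 22/(22+1) = 0.957.
Left-skewed posterior ⇒ mean < mode.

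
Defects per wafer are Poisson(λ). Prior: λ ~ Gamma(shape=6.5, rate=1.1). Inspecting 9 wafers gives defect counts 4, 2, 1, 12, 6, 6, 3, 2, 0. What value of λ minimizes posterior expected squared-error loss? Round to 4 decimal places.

4.2079

Σ counts = 36. Posterior: Gamma(shape = 6.5+36 = 42.5, rate = 1.1+9 = 10.1).
Mode = (α−1)/β = 41.5/10.1 = 4.1089.
Mean = α/β = 42.5/10.1 = 4.2079.
Squared-error loss ⇒ the optimal estimator is the posterior mean.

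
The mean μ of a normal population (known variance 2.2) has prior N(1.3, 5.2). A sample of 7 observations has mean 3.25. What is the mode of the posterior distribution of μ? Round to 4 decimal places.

Posterior for μ is Normal. Precision-weighted mean: (1/5.2·1.3 + 7/2.2·3.25) / (1/5.2 + 7/2.2) = 3.1389.
A Normal posterior is symmetric, so mode = mean.
This is the posterior mode — the MAP estimate.

3.1389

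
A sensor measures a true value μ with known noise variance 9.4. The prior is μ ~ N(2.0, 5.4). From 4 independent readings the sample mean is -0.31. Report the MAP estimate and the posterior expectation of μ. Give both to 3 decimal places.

MAP estimate = 0.390, posterior expectation = 0.390

Posterior for μ is Normal. Precision-weighted mean: (1/5.4·2.0 + 4/9.4·-0.31) / (1/5.4 + 4/9.4) = 0.390.
A Normal posterior is symmetric, so mode = mean.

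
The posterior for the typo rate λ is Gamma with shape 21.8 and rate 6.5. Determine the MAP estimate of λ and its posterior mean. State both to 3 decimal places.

Mode = (α−1)/β = 20.8/6.5 = 3.200.
Mean = α/β = 21.8/6.5 = 3.354.
The mean is pulled above the mode by the posterior's right skew.

MAP: 3.200. Posterior mean: 3.354.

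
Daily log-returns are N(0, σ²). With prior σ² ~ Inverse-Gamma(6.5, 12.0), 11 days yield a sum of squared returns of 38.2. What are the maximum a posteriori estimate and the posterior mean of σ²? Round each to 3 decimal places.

maximum a posteriori estimate = 2.392, posterior mean = 2.827

Posterior: Inverse-Gamma(shape = 6.5+11/2 = 12.0, scale = 12.0+38.2/2 = 31.1).
Mode = β/(α+1) = 31.1/13.0 = 2.392.
Mean = β/(α−1) = 31.1/11.0 = 2.827.
The posterior is right-skewed, so the mean exceeds the mode.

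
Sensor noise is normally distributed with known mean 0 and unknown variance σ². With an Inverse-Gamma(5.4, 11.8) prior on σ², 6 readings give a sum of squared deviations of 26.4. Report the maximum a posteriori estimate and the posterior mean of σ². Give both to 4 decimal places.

Posterior: Inverse-Gamma(shape = 5.4+6/2 = 8.4, scale = 11.8+26.4/2 = 25.0).
Mode = β/(α+1) = 25.0/9.4 = 2.6596.
Mean = β/(α−1) = 25.0/7.4 = 3.3784.
Right-skewed posterior ⇒ mode < mean.

maximum a posteriori estimate = 2.6596, posterior mean = 3.3784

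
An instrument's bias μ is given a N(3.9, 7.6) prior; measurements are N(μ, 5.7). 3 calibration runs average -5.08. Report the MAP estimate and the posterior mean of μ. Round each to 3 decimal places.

μ_MAP = -3.284, E[μ|data] = -3.284

Posterior for μ is Normal. Precision-weighted mean: (1/7.6·3.9 + 3/5.7·-5.08) / (1/7.6 + 3/5.7) = -3.284.
A Normal posterior is symmetric, so mode = mean.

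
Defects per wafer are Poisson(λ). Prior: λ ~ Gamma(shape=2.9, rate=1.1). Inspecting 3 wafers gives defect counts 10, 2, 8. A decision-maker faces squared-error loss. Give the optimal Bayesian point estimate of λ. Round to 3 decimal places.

5.585

Σ counts = 20. Posterior: Gamma(shape = 2.9+20 = 22.9, rate = 1.1+3 = 4.1).
Mode = (α−1)/β = 21.9/4.1 = 5.341.
Mean = α/β = 22.9/4.1 = 5.585.
Squared-error loss ⇒ the optimal estimator is the posterior mean.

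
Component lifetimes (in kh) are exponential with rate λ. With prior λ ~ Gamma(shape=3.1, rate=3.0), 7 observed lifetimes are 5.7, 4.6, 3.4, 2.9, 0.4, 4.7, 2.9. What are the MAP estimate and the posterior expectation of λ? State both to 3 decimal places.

Σ times = 24.6. Posterior: Gamma(shape = 3.1+7 = 10.1, rate = 3.0+24.6 = 27.6).
Mode = (α−1)/β = 9.1/27.6 = 0.330.
Mean = α/β = 10.1/27.6 = 0.366.

MAP: 0.330. Posterior mean: 0.366.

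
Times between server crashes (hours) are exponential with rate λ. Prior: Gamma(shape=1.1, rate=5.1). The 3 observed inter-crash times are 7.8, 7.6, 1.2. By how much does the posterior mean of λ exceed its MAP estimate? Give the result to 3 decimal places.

Σ times = 16.6. Posterior: Gamma(shape = 1.1+3 = 4.1, rate = 5.1+16.6 = 21.7).
Mode = (α−1)/β = 3.1/21.7 = 0.143.
Mean = α/β = 4.1/21.7 = 0.189.
Difference = 0.189 − 0.143 = 0.046.
The mean is pulled above the mode by the posterior's right skew.

0.046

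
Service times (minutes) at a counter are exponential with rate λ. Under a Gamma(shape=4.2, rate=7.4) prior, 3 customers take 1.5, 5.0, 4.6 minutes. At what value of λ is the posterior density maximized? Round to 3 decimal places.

Σ times = 11.1. Posterior: Gamma(shape = 4.2+3 = 7.2, rate = 7.4+11.1 = 18.5).
Mode = (α−1)/β = 6.2/18.5 = 0.335.
Mean = α/β = 7.2/18.5 = 0.389.
This is the posterior mode — the MAP estimate.

0.335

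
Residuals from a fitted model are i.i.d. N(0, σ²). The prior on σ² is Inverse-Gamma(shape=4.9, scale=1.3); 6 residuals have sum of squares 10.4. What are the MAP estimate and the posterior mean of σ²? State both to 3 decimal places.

MAP = 0.730; posterior mean = 0.942

Posterior: Inverse-Gamma(shape = 4.9+6/2 = 7.9, scale = 1.3+10.4/2 = 6.5).
Mode = β/(α+1) = 6.5/8.9 = 0.730.
Mean = β/(α−1) = 6.5/6.9 = 0.942.
The mean is pulled above the mode by the posterior's right skew.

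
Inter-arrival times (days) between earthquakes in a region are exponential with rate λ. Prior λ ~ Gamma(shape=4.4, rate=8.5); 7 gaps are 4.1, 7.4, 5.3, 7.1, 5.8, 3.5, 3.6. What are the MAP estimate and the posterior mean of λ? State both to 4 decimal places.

Σ times = 36.8. Posterior: Gamma(shape = 4.4+7 = 11.4, rate = 8.5+36.8 = 45.3).
Mode = (α−1)/β = 10.4/45.3 = 0.2296.
Mean = α/β = 11.4/45.3 = 0.2517.
The mean is pulled above the mode by the posterior's right skew.

λ_MAP = 0.2296, E[λ|data] = 0.2517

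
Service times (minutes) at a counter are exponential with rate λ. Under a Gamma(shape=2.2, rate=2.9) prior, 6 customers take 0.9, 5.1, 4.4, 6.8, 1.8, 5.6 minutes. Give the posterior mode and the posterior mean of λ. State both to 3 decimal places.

λ_MAP = 0.262, E[λ|data] = 0.298

Σ times = 24.6. Posterior: Gamma(shape = 2.2+6 = 8.2, rate = 2.9+24.6 = 27.5).
Mode = (α−1)/β = 7.2/27.5 = 0.262.
Mean = α/β = 8.2/27.5 = 0.298.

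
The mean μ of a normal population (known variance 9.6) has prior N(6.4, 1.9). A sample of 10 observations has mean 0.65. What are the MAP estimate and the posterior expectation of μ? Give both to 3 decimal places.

Posterior for μ is Normal. Precision-weighted mean: (1/1.9·6.4 + 10/9.6·0.65) / (1/1.9 + 10/9.6) = 2.580.
A Normal posterior is symmetric, so mode = mean.

MAP estimate = 2.580, posterior expectation = 2.580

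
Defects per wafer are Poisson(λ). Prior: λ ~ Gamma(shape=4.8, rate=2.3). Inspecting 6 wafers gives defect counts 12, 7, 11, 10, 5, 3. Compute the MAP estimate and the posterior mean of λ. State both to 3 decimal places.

MAP: 6.241. Posterior mean: 6.361.

Σ counts = 48. Posterior: Gamma(shape = 4.8+48 = 52.8, rate = 2.3+6 = 8.3).
Mode = (α−1)/β = 51.8/8.3 = 6.241.
Mean = α/β = 52.8/8.3 = 6.361.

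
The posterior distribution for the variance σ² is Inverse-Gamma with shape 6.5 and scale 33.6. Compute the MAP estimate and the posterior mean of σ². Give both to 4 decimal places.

Mode = β/(α+1) = 33.6/7.5 = 4.4800.
Mean = β/(α−1) = 33.6/5.5 = 6.1091.
The posterior is right-skewed, so the mean exceeds the mode.

σ²_MAP = 4.4800, E[σ²|data] = 6.1091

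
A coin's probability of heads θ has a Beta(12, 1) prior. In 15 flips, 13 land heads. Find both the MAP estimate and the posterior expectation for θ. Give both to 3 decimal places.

Posterior: Beta(12+13, 1+2) = Beta(25, 3).
Mode = (25−1)/(25+3−2) = 24/26 = 0.923.
Mean = 25/(25+3) = 25/28 = 0.893.

MAP = 0.923; posterior mean = 0.893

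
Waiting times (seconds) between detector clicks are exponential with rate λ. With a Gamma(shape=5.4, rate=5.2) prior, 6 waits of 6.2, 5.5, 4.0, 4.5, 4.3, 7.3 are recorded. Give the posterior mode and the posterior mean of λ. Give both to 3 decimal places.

MAP = 0.281, posterior mean = 0.308

Σ times = 31.8. Posterior: Gamma(shape = 5.4+6 = 11.4, rate = 5.2+31.8 = 37.0).
Mode = (α−1)/β = 10.4/37.0 = 0.281.
Mean = α/β = 11.4/37.0 = 0.308.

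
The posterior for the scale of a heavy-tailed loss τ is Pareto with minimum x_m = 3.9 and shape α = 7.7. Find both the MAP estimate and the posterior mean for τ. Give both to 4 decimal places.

The Pareto density is strictly decreasing on [x_m, ∞), so the mode is x_m = 3.9000.
Mean = α·x_m/(α−1) = 7.7·3.9/6.7 = 4.4821.
Right-skewed posterior ⇒ mode < mean.

MAP estimate = 3.9000, posterior mean = 4.4821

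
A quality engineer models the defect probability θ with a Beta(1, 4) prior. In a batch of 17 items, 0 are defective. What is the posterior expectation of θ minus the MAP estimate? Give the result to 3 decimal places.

0.045

Posterior: Beta(1+0, 4+17) = Beta(1, 21).
Since α = 1 ≤ 1 and β > 1, the Beta density is monotone decreasing on [0,1]; the mode is at 0.
Mean = 1/(1+21) = 0.045.
Difference = 0.045 − 0.000 = 0.045.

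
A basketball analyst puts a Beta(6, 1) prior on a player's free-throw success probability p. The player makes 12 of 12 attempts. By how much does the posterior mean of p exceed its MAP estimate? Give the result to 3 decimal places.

-0.053

Posterior: Beta(6+12, 1+0) = Beta(18, 1).
Since β = 1 ≤ 1 and α > 1, the Beta density is monotone increasing on [0,1]; the mode is at 1.
Mean = 18/(18+1) = 0.947.
Difference = 0.947 − 1.000 = -0.053.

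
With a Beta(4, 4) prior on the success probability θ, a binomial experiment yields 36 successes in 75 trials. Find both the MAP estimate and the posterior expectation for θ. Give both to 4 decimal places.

Posterior: Beta(4+36, 4+39) = Beta(40, 43).
Mode = (40−1)/(40+43−2) = 39/81 = 0.4815.
Mean = 40/(40+43) = 40/83 = 0.4819.

MAP = 0.4815, posterior mean = 0.4819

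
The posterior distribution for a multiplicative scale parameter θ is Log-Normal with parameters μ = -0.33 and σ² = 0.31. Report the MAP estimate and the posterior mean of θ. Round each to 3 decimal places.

Mode = exp(μ − σ²) = exp(-0.64) = 0.527.
Mean = exp(μ + σ²/2) = exp(-0.175) = 0.839.

MAP = 0.527, posterior mean = 0.839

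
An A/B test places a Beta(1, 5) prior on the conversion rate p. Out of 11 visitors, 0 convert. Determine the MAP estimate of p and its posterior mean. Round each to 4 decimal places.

Posterior: Beta(1+0, 5+11) = Beta(1, 16).
Since α = 1 ≤ 1 and β > 1, the Beta density is monotone decreasing on [0,1]; the mode is at 0.
Mean = 1/(1+16) = 0.0588.

MAP = 0.0000; posterior mean = 0.0588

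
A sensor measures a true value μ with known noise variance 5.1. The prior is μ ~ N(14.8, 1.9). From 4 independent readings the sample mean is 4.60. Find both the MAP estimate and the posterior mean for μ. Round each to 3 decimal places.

Posterior for μ is Normal. Precision-weighted mean: (1/1.9·14.8 + 4/5.1·4.60) / (1/1.9 + 4/5.1) = 8.696.
A Normal posterior is symmetric, so mode = mean.

MAP = 8.696, posterior mean = 8.696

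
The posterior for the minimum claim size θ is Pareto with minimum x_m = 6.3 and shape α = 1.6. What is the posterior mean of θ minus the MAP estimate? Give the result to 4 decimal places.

10.5000

The Pareto density is strictly decreasing on [x_m, ∞), so the mode is x_m = 6.3000.
Mean = α·x_m/(α−1) = 1.6·6.3/0.6 = 16.8000.
Difference = 16.8000 − 6.3000 = 10.5000.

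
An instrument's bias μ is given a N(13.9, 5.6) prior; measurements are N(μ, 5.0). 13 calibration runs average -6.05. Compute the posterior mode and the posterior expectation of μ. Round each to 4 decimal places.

Posterior for μ is Normal. Precision-weighted mean: (1/5.6·13.9 + 13/5.0·-6.05) / (1/5.6 + 13/5.0) = -4.7679.
A Normal posterior is symmetric, so mode = mean.

μ_MAP = -4.7679, E[μ|data] = -4.7679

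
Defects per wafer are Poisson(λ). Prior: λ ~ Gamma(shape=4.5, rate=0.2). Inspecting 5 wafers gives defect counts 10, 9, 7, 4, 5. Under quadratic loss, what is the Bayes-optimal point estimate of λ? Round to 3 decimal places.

Σ counts = 35. Posterior: Gamma(shape = 4.5+35 = 39.5, rate = 0.2+5 = 5.2).
Mode = (α−1)/β = 38.5/5.2 = 7.404.
Mean = α/β = 39.5/5.2 = 7.596.
Quadratic loss ⇒ the optimal estimator is the posterior mean.

7.596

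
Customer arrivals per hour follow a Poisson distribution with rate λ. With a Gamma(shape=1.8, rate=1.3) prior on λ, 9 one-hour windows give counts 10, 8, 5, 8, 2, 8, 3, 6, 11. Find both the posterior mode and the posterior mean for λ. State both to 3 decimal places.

Σ counts = 61. Posterior: Gamma(shape = 1.8+61 = 62.8, rate = 1.3+9 = 10.3).
Mode = (α−1)/β = 61.8/10.3 = 6.000.
Mean = α/β = 62.8/10.3 = 6.097.

posterior mode = 6.000, posterior mean = 6.097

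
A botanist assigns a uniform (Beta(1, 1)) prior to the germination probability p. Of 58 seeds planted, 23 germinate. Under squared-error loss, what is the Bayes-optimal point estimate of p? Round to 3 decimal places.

0.400

Posterior: Beta(1+23, 1+35) = Beta(24, 36).
Mode = (24−1)/(24+36−2) = 23/58 = 0.397.
With a flat prior the MAP equals the MLE, 23/58.
Mean = 24/(24+36) = 24/60 = 0.400.
Squared-error loss ⇒ the optimal estimator is the posterior mean.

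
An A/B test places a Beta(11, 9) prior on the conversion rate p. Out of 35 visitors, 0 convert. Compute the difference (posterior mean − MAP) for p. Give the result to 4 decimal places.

0.0113

Posterior: Beta(11+0, 9+35) = Beta(11, 44).
Mode = (11−1)/(11+44−2) = 10/53 = 0.1887.
Mean = 11/(11+44) = 11/55 = 0.2000.
Difference = 0.2000 − 0.1887 = 0.0113.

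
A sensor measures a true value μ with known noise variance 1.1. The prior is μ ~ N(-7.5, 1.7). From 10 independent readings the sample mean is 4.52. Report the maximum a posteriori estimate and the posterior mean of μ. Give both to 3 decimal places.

MAP = 3.790; posterior mean = 3.790

Posterior for μ is Normal. Precision-weighted mean: (1/1.7·-7.5 + 10/1.1·4.52) / (1/1.7 + 10/1.1) = 3.790.
A Normal posterior is symmetric, so mode = mean.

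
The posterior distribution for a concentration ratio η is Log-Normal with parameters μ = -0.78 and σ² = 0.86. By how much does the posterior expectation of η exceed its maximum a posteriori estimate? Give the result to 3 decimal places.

Mode = exp(μ − σ²) = exp(-1.64) = 0.194.
Mean = exp(μ + σ²/2) = exp(-0.350) = 0.705.
Difference = 0.705 − 0.194 = 0.511.

0.511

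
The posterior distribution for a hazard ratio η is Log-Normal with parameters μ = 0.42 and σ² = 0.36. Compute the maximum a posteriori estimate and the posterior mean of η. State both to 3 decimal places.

Mode = exp(μ − σ²) = exp(0.06) = 1.062.
Mean = exp(μ + σ²/2) = exp(0.600) = 1.822.

η_MAP = 1.062, E[η|data] = 1.822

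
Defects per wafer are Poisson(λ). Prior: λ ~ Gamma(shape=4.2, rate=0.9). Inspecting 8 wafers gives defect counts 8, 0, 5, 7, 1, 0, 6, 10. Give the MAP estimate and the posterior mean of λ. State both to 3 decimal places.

λ_MAP = 4.517, E[λ|data] = 4.629

Σ counts = 37. Posterior: Gamma(shape = 4.2+37 = 41.2, rate = 0.9+8 = 8.9).
Mode = (α−1)/β = 40.2/8.9 = 4.517.
Mean = α/β = 41.2/8.9 = 4.629.
Right-skewed posterior ⇒ mode < mean.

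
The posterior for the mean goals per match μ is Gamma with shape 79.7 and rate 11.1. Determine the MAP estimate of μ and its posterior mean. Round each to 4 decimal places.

Mode = (α−1)/β = 78.7/11.1 = 7.0901.
Mean = α/β = 79.7/11.1 = 7.1802.
Mean > mode: the posterior has a right tail.

MAP = 7.0901; posterior mean = 7.1802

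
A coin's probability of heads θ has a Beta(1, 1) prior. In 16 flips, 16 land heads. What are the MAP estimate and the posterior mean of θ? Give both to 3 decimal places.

MAP: 1.000. Posterior mean: 0.944.

Posterior: Beta(1+16, 1+0) = Beta(17, 1).
Since β = 1 ≤ 1 and α > 1, the Beta density is monotone increasing on [0,1]; the mode is at 1.
Mean = 17/(17+1) = 0.944.
Mode > mean: the posterior has a left tail.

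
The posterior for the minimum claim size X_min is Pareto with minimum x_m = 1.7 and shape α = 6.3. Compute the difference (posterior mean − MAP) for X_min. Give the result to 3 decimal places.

The Pareto density is strictly decreasing on [x_m, ∞), so the mode is x_m = 1.700.
Mean = α·x_m/(α−1) = 6.3·1.7/5.3 = 2.021.
Difference = 2.021 − 1.700 = 0.321.
The mean is pulled above the mode by the posterior's right skew.

0.321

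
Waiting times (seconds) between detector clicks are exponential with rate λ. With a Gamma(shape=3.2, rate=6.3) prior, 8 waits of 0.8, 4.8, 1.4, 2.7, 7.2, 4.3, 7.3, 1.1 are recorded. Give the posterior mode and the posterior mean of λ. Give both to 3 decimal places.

Σ times = 29.6. Posterior: Gamma(shape = 3.2+8 = 11.2, rate = 6.3+29.6 = 35.9).
Mode = (α−1)/β = 10.2/35.9 = 0.284.
Mean = α/β = 11.2/35.9 = 0.312.
Mean > mode: the posterior has a right tail.

MAP = 0.284, posterior mean = 0.312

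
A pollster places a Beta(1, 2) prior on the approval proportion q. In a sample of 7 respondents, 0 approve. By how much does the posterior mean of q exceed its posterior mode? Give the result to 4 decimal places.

0.1000

Posterior: Beta(1+0, 2+7) = Beta(1, 9).
Since α = 1 ≤ 1 and β > 1, the Beta density is monotone decreasing on [0,1]; the mode is at 0.
Mean = 1/(1+9) = 0.1000.
Difference = 0.1000 − 0.0000 = 0.1000.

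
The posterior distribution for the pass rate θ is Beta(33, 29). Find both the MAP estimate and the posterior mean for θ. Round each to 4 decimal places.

Mode = (33−1)/(33+29−2) = 32/60 = 0.5333.
Mean = 33/(33+29) = 33/62 = 0.5323.
The posterior is left-skewed, so the mode exceeds the mean.

MAP estimate = 0.5333, posterior mean = 0.5323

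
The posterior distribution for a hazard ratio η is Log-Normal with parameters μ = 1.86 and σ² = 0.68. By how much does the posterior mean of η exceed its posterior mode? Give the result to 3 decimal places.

5.771

Mode = exp(μ − σ²) = exp(1.18) = 3.254.
Mean = exp(μ + σ²/2) = exp(2.200) = 9.025.
Difference = 9.025 − 3.254 = 5.771.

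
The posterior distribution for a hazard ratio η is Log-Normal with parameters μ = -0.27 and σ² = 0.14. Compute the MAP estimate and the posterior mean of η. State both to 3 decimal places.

Mode = exp(μ − σ²) = exp(-0.41) = 0.664.
Mean = exp(μ + σ²/2) = exp(-0.200) = 0.819.

MAP: 0.664. Posterior mean: 0.819.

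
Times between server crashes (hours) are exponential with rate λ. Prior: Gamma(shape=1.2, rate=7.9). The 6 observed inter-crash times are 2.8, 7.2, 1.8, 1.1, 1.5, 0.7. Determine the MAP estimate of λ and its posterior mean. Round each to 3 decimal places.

Σ times = 15.1. Posterior: Gamma(shape = 1.2+6 = 7.2, rate = 7.9+15.1 = 23.0).
Mode = (α−1)/β = 6.2/23.0 = 0.270.
Mean = α/β = 7.2/23.0 = 0.313.
Right-skewed posterior ⇒ mode < mean.

MAP = 0.270, posterior mean = 0.313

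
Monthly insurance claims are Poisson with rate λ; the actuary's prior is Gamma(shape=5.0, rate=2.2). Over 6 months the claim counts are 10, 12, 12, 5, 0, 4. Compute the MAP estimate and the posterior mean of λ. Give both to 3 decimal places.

Σ counts = 43. Posterior: Gamma(shape = 5.0+43 = 48.0, rate = 2.2+6 = 8.2).
Mode = (α−1)/β = 47.0/8.2 = 5.732.
Mean = α/β = 48.0/8.2 = 5.854.

MAP = 5.732, posterior mean = 5.854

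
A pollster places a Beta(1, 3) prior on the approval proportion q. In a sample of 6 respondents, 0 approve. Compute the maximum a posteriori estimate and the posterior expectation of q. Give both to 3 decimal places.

Posterior: Beta(1+0, 3+6) = Beta(1, 9).
Since α = 1 ≤ 1 and β > 1, the Beta density is monotone decreasing on [0,1]; the mode is at 0.
Mean = 1/(1+9) = 0.100.

MAP = 0.000, posterior mean = 0.100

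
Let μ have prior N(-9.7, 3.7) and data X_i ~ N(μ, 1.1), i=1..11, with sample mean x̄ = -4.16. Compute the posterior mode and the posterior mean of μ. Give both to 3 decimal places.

MAP: -4.306. Posterior mean: -4.306.

Posterior for μ is Normal. Precision-weighted mean: (1/3.7·-9.7 + 11/1.1·-4.16) / (1/3.7 + 11/1.1) = -4.306.
A Normal posterior is symmetric, so mode = mean.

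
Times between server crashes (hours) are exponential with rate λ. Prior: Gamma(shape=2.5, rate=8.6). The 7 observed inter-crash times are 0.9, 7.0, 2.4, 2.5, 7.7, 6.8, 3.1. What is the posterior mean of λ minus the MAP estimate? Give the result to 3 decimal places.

0.026

Σ times = 30.4. Posterior: Gamma(shape = 2.5+7 = 9.5, rate = 8.6+30.4 = 39.0).
Mode = (α−1)/β = 8.5/39.0 = 0.218.
Mean = α/β = 9.5/39.0 = 0.244.
Difference = 0.244 − 0.218 = 0.026.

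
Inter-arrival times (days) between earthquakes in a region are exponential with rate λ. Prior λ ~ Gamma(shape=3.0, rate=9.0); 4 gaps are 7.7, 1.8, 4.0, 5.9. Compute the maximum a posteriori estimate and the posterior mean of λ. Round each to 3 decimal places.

λ_MAP = 0.211, E[λ|data] = 0.246

Σ times = 19.4. Posterior: Gamma(shape = 3.0+4 = 7.0, rate = 9.0+19.4 = 28.4).
Mode = (α−1)/β = 6.0/28.4 = 0.211.
Mean = α/β = 7.0/28.4 = 0.246.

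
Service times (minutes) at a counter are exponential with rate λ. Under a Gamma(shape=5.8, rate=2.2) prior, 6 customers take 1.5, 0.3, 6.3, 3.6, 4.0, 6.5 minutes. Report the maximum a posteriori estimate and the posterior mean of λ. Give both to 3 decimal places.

Σ times = 22.2. Posterior: Gamma(shape = 5.8+6 = 11.8, rate = 2.2+22.2 = 24.4).
Mode = (α−1)/β = 10.8/24.4 = 0.443.
Mean = α/β = 11.8/24.4 = 0.484.

MAP = 0.443; posterior mean = 0.484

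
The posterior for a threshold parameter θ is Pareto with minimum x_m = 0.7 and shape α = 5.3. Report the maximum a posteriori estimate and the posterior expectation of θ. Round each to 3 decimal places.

The Pareto density is strictly decreasing on [x_m, ∞), so the mode is x_m = 0.700.
Mean = α·x_m/(α−1) = 5.3·0.7/4.3 = 0.863.

θ_MAP = 0.700, E[θ|data] = 0.863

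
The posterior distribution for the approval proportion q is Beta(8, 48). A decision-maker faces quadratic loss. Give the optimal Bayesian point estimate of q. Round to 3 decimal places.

0.143

Mode = (8−1)/(8+48−2) = 7/54 = 0.130.
Mean = 8/(8+48) = 8/56 = 0.143.
Quadratic loss ⇒ the optimal estimator is the posterior mean.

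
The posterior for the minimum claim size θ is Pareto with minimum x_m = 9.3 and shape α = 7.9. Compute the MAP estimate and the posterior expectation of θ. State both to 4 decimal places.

θ_MAP = 9.3000, E[θ|data] = 10.6478

The Pareto density is strictly decreasing on [x_m, ∞), so the mode is x_m = 9.3000.
Mean = α·x_m/(α−1) = 7.9·9.3/6.9 = 10.6478.
The posterior is right-skewed, so the mean exceeds the mode.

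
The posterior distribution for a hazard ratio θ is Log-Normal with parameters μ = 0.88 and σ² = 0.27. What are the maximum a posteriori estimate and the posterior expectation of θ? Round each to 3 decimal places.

MAP = 1.840; posterior mean = 2.759

Mode = exp(μ − σ²) = exp(0.61) = 1.840.
Mean = exp(μ + σ²/2) = exp(1.015) = 2.759.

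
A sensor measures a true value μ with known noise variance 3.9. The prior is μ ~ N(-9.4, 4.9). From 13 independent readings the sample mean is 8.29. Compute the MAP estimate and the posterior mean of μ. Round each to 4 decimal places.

MAP = 7.2694; posterior mean = 7.2694

Posterior for μ is Normal. Precision-weighted mean: (1/4.9·-9.4 + 13/3.9·8.29) / (1/4.9 + 13/3.9) = 7.2694.
A Normal posterior is symmetric, so mode = mean.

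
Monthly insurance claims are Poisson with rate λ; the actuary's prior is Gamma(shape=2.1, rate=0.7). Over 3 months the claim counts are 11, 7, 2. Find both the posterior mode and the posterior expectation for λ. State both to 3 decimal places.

MAP = 5.703; posterior mean = 5.973

Σ counts = 20. Posterior: Gamma(shape = 2.1+20 = 22.1, rate = 0.7+3 = 3.7).
Mode = (α−1)/β = 21.1/3.7 = 5.703.
Mean = α/β = 22.1/3.7 = 5.973.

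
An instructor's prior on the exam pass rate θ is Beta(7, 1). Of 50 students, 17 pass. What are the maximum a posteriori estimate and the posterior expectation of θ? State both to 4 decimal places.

MAP = 0.4107; posterior mean = 0.4138

Posterior: Beta(7+17, 1+33) = Beta(24, 34).
Mode = (24−1)/(24+34−2) = 23/56 = 0.4107.
Mean = 24/(24+34) = 24/58 = 0.4138.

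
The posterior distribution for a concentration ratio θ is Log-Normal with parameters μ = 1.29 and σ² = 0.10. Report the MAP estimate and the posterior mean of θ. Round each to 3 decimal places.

Mode = exp(μ − σ²) = exp(1.19) = 3.287.
Mean = exp(μ + σ²/2) = exp(1.340) = 3.819.
The posterior is right-skewed, so the mean exceeds the mode.

MAP: 3.287. Posterior mean: 3.819.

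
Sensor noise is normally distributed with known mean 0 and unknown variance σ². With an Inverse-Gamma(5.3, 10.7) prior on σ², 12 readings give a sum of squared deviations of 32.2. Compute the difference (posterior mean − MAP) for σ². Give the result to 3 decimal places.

0.423

Posterior: Inverse-Gamma(shape = 5.3+12/2 = 11.3, scale = 10.7+32.2/2 = 26.8).
Mode = β/(α+1) = 26.8/12.3 = 2.179.
Mean = β/(α−1) = 26.8/10.3 = 2.602.
Difference = 2.602 − 2.179 = 0.423.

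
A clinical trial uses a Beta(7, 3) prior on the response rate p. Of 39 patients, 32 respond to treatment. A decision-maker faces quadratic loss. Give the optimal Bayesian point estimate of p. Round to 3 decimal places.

0.796

Posterior: Beta(7+32, 3+7) = Beta(39, 10).
Mode = (39−1)/(39+10−2) = 38/47 = 0.809.
Mean = 39/(39+10) = 39/49 = 0.796.
Quadratic loss ⇒ the optimal estimator is the posterior mean.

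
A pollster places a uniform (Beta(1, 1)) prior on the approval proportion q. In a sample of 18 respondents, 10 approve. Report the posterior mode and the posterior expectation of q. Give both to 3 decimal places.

posterior mode = 0.556, posterior expectation = 0.550

Posterior: Beta(1+10, 1+8) = Beta(11, 9).
Mode = (11−1)/(11+9−2) = 10/18 = 0.556.
With a flat prior the MAP equals the MLE, 10/18.
Mean = 11/(11+9) = 11/20 = 0.550.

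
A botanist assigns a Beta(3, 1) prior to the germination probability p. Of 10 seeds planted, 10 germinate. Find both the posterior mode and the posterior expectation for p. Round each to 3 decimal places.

Posterior: Beta(3+10, 1+0) = Beta(13, 1).
Since β = 1 ≤ 1 and α > 1, the Beta density is monotone increasing on [0,1]; the mode is at 1.
Mean = 13/(13+1) = 0.929.
The mean is pulled below the mode by the posterior's left skew.

p_MAP = 1.000, E[p|data] = 0.929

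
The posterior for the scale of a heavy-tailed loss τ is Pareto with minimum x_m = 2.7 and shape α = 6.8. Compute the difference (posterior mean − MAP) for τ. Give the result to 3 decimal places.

The Pareto density is strictly decreasing on [x_m, ∞), so the mode is x_m = 2.700.
Mean = α·x_m/(α−1) = 6.8·2.7/5.8 = 3.166.
Difference = 3.166 − 2.700 = 0.466.

0.466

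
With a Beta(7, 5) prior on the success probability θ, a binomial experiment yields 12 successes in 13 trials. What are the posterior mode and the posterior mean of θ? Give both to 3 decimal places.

θ_MAP = 0.783, E[θ|data] = 0.760

Posterior: Beta(7+12, 5+1) = Beta(19, 6).
Mode = (19−1)/(19+6−2) = 18/23 = 0.783.
Mean = 19/(19+6) = 19/25 = 0.760.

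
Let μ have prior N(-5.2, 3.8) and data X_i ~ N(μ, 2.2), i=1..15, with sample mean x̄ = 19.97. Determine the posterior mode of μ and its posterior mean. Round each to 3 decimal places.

μ_MAP = 19.035, E[μ|data] = 19.035

Posterior for μ is Normal. Precision-weighted mean: (1/3.8·-5.2 + 15/2.2·19.97) / (1/3.8 + 15/2.2) = 19.035.
A Normal posterior is symmetric, so mode = mean.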